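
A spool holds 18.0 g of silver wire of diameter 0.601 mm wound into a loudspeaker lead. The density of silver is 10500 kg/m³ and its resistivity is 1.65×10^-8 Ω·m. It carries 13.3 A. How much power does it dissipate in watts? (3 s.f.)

62.2 W

A = π(d/2)² = π(3.0050e-04 m)² = 2.8369e-07 m²
L = m/(density·A) = 0.018/(10500×2.8369e-07) = 6.043 m
R = ρL/A = (1.65×10^-8)(6.043)/(2.8369e-07) = 0.3515 Ω
P = I²R = (13.3)² × 0.3515 = 62.2 W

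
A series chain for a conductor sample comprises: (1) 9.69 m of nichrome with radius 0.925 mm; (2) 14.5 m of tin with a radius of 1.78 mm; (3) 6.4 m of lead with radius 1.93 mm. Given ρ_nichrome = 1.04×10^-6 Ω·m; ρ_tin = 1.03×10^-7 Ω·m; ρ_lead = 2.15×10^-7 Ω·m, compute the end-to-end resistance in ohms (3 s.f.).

4.02 Ω

Seg 1: A = πr² = π(9.2500e-04 m)² = 2.688e-06 m²
R_1 = (1.04×10^-6)(9.69)/(2.688e-06) = 3.749 Ω
Seg 2: A = πr² = π(1.7800e-03 m)² = 9.954e-06 m²
R_2 = (1.03×10^-7)(14.5)/(9.954e-06) = 0.15 Ω
Seg 3: A = πr² = π(1.9300e-03 m)² = 1.170e-05 m²
R_3 = (2.15×10^-7)(6.4)/(1.170e-05) = 0.1176 Ω
R_total = R_1 + R_2 + R_3 = 4.02 Ω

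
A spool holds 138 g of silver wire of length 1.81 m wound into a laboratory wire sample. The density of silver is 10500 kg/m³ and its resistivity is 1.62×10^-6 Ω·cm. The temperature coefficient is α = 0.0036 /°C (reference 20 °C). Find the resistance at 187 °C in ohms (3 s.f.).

0.00647 Ω

ρ = 1.62×10^-6 Ω·cm = 1.62×10^-8 Ω·m
A = m/(density·L) = 0.138/(10500×1.81) = 7.2612e-06 m²
R = ρL/A = (1.62×10^-8)(1.81)/(7.2612e-06) = 0.004038 Ω
R(187 °C) = 0.004038 × (1 + 0.0036×167) = 0.00647 Ω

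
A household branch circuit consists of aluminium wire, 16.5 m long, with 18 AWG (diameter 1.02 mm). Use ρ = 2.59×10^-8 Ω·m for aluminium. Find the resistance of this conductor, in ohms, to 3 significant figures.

A = π(1.02/2 mm)² = π(5.1000e-04 m)² = 8.171e-07 m²
R = ρL/A = (2.59×10^-8)(16.5 m)/(8.171e-07 m²) = 0.523 Ω

0.523 Ω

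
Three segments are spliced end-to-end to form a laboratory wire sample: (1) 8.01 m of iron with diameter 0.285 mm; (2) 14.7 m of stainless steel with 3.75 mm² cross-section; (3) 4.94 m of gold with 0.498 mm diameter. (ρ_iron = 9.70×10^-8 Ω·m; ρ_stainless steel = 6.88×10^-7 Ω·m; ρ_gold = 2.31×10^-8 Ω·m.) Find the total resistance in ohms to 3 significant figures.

Seg 1: A = π(d/2)² = π(1.4250e-04 m)² = 6.379e-08 m²
R_1 = (9.70×10^-8)(8.01)/(6.379e-08) = 12.18 Ω
Seg 2: A = 3.75 mm² = 3.750e-06 m²
R_2 = (6.88×10^-7)(14.7)/(3.750e-06) = 2.697 Ω
Seg 3: A = π(d/2)² = π(2.4900e-04 m)² = 1.948e-07 m²
R_3 = (2.31×10^-8)(4.94)/(1.948e-07) = 0.5859 Ω
R_total = R_1 + R_2 + R_3 = 15.5 Ω

15.5 Ω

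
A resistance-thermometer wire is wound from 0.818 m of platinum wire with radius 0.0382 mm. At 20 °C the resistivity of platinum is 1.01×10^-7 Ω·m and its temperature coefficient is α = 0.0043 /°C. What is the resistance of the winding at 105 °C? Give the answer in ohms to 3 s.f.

24.6 Ω

A = πr² = π(3.8200e-05 m)² = 4.584e-09 m²
R₍20°C₎ = ρL/A = (1.01×10^-7)(0.818)/(4.584e-09) = 18.02 Ω
R = R₀(1 + αΔT) = 18.02(1 + 0.0043×85) = 24.6 Ω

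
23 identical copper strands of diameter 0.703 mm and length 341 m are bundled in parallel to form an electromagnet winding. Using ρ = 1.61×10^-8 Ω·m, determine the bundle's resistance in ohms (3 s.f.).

0.615 Ω

A_strand = π(3.5150e-04 m)² = 3.882e-07 m²
R_strand = ρL/A = (1.61×10^-8)(341)/(3.882e-07) = 14.14 Ω
R_total = R_strand/N = 14.14/23 = 0.615 Ω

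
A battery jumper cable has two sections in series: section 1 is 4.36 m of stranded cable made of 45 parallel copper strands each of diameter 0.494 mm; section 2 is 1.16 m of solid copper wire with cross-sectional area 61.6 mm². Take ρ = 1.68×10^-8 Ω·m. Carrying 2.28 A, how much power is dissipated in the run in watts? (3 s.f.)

0.0458 W

Section 1: A_strand = π(2.4700e-04)² = 1.917e-07 m²; R₁ = ρL/(N·A_s) = (1.68×10^-8)(4.36)/(45×1.917e-07) = 0.008493 Ω
Section 2: A = 61.6 mm² = 6.160e-05 m²
R₂ = (1.68×10^-8)(1.16)/(6.160e-05) = 3.164×10^-4 Ω
R = R₁ + R₂ = 0.008809 Ω
P = I²R = (2.28)² × 0.008809 = 0.0458 W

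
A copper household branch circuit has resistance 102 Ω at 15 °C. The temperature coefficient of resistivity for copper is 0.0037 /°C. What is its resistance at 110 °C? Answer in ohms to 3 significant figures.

138 Ω

ΔT = 110 − 15 = 95 °C
R = R₀(1 + αΔT) = 102 × (1 + 0.0037×95) = 102 × 1.351 = 138 Ω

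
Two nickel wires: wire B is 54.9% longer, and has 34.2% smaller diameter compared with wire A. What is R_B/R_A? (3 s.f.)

3.58

R ∝ L/d², so R_B/R_A = (1 + 54.9/100) × (1 − 34.2/100)⁻²
= 1.549 × 2.31 = 3.58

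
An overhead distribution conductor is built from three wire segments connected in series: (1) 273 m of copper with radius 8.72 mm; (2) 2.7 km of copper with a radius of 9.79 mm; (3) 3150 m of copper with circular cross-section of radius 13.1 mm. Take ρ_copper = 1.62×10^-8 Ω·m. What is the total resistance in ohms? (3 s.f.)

0.258 Ω

Seg 1: A = πr² = π(8.7200e-03 m)² = 2.389e-04 m²
R_1 = (1.62×10^-8)(273)/(2.389e-04) = 0.01851 Ω
Seg 2: A = πr² = π(9.7900e-03 m)² = 3.011e-04 m²
R_2 = (1.62×10^-8)(2700)/(3.011e-04) = 0.1453 Ω
Seg 3: A = πr² = π(1.3100e-02 m)² = 5.391e-04 m²
R_3 = (1.62×10^-8)(3150)/(5.391e-04) = 0.09465 Ω
R_total = R_1 + R_2 + R_3 = 0.258 Ω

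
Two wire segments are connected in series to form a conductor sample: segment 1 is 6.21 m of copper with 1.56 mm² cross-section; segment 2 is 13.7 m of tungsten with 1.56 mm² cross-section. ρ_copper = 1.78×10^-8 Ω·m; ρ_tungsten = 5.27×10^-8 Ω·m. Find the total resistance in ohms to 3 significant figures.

Segment 1: A = 1.56 mm² = 1.560e-06 m²
R₁ = ρL/A = (1.78×10^-8)(6.21)/(1.560e-06) = 0.07086 Ω
R₂ = (5.27×10^-8)(13.7)/(1.560e-06) = 0.4628 Ω
R = R₁ + R₂ = 0.534 Ω

0.534 Ω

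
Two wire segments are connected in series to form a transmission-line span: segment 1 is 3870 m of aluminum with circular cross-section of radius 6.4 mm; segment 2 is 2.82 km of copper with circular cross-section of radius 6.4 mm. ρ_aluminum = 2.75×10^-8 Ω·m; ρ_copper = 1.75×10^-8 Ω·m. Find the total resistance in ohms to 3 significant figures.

1.21 Ω

Segment 1: A = πr² = π(6.4000e-03 m)² = 1.287e-04 m²
R₁ = ρL/A = (2.75×10^-8)(3870)/(1.287e-04) = 0.8271 Ω
R₂ = (1.75×10^-8)(2820)/(1.287e-04) = 0.3835 Ω
R = R₁ + R₂ = 1.21 Ω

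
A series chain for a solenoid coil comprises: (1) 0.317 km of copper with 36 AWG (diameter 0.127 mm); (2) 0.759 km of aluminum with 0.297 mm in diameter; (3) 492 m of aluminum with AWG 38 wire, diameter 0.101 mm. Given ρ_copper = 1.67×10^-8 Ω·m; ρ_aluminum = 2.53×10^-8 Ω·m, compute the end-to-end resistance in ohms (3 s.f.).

2250 Ω

Seg 1: A = π(0.127/2 mm)² = π(6.3500e-05 m)² = 1.267e-08 m²
R_1 = (1.67×10^-8)(317)/(1.267e-08) = 417.9 Ω
Seg 2: A = π(d/2)² = π(1.4850e-04 m)² = 6.928e-08 m²
R_2 = (2.53×10^-8)(759)/(6.928e-08) = 277.2 Ω
Seg 3: A = π(0.101/2 mm)² = π(5.0500e-05 m)² = 8.012e-09 m²
R_3 = (2.53×10^-8)(492)/(8.012e-09) = 1554 Ω
R_total = R_1 + R_2 + R_3 = 2250 Ω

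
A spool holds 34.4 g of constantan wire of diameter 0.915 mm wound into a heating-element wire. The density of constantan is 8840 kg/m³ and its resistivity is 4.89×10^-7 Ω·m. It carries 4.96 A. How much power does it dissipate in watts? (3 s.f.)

A = π(d/2)² = π(4.5750e-04 m)² = 6.5755e-07 m²
L = m/(density·A) = 0.0344/(8840×6.5755e-07) = 5.918 m
R = ρL/A = (4.89×10^-7)(5.918)/(6.5755e-07) = 4.401 Ω
P = I²R = (4.96)² × 4.401 = 108 W

108 W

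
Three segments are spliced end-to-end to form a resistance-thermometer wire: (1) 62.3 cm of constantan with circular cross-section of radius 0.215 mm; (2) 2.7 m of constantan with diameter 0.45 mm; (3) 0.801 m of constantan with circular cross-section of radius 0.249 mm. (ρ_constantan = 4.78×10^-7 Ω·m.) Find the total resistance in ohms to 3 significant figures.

12.1 Ω

Seg 1: A = πr² = π(2.1500e-04 m)² = 1.452e-07 m²
R_1 = (4.78×10^-7)(0.623)/(1.452e-07) = 2.051 Ω
Seg 2: A = π(d/2)² = π(2.2500e-04 m)² = 1.590e-07 m²
R_2 = (4.78×10^-7)(2.7)/(1.590e-07) = 8.115 Ω
Seg 3: A = πr² = π(2.4900e-04 m)² = 1.948e-07 m²
R_3 = (4.78×10^-7)(0.801)/(1.948e-07) = 1.966 Ω
R_total = R_1 + R_2 + R_3 = 12.1 Ω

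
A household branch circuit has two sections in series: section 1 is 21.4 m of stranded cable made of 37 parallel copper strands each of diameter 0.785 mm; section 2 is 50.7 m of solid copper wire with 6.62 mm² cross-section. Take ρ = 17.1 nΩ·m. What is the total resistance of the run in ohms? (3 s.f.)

ρ = 17.1 nΩ·m = 1.71×10^-8 Ω·m
Section 1: A_strand = π(3.9250e-04)² = 4.840e-07 m²; R₁ = ρL/(N·A_s) = (1.71×10^-8)(21.4)/(37×4.840e-07) = 0.02044 Ω
Section 2: A = 6.62 mm² = 6.620e-06 m²
R₂ = (1.71×10^-8)(50.7)/(6.620e-06) = 0.131 Ω
R = R₁ + R₂ = 0.151 Ω

0.151 Ω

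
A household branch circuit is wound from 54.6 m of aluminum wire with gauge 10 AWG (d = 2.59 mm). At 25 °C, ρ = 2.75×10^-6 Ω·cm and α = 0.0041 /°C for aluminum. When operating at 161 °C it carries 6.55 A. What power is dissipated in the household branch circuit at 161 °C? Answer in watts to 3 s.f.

19.0 W

ρ = 2.75×10^-6 Ω·cm = 2.75×10^-8 Ω·m
A = π(2.59/2 mm)² = π(1.2950e-03 m)² = 5.269e-06 m²
R₍25₎ = ρL/A = (2.75×10^-8)(54.6)/(5.269e-06) = 0.285 Ω
R₍161₎ = R₍25₎(1 + αΔT) = 0.285 × (1 + 0.0041×136) = 0.4439 Ω
P = I²R = (6.55)² × 0.4439 = 19.0 W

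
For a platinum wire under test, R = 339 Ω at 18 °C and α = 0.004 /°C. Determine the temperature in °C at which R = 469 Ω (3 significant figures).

114 °C

R = R₀(1 + α(T − T₀)) ⇒ T = T₀ + (R/R₀ − 1)/α
T = 18 + (469/339 − 1)/0.004 = 18 + (0.3835)/0.004 = 114 °C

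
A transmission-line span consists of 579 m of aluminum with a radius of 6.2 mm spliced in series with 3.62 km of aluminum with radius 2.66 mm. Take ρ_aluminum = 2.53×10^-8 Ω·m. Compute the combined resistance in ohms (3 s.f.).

4.24 Ω

Segment 1: A = πr² = π(6.2000e-03 m)² = 1.208e-04 m²
R₁ = ρL/A = (2.53×10^-8)(579)/(1.208e-04) = 0.1213 Ω
Segment 2: A = πr² = π(2.6600e-03 m)² = 2.223e-05 m²
R₂ = (2.53×10^-8)(3620)/(2.223e-05) = 4.12 Ω
R = R₁ + R₂ = 4.24 Ω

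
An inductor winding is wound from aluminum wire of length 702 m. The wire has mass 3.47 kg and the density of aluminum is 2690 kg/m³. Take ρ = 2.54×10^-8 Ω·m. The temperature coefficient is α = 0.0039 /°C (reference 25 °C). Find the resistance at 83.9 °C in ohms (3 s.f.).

11.9 Ω

A = m/(density·L) = 3.47/(2690×702) = 1.8376e-06 m²
R = ρL/A = (2.54×10^-8)(702)/(1.8376e-06) = 9.704 Ω
R(83.9 °C) = 9.704 × (1 + 0.0039×58.9) = 11.9 Ω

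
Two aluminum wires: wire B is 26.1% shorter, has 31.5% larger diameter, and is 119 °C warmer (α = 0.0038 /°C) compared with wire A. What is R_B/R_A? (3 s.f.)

0.621

R ∝ ρL/d² with ρ ∝ (1+αΔT), so R_B/R_A = (1 − 26.1/100) × (1 + 31.5/100)⁻² × (1 + 0.0038×119)
= 0.739 × 0.5783 × 1.452 = 0.621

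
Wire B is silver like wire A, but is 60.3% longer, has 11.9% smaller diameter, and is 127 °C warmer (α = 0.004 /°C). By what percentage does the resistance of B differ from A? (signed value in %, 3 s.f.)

R ∝ ρL/d² with ρ ∝ (1+αΔT), so R_B/R_A = (1 + 60.3/100) × (1 − 11.9/100)⁻² × (1 + 0.004×127)
= 1.603 × 1.288 × 1.508 = 3.115
(R_B − R_A)/R_A = 3.115 − 1 = 211%

211%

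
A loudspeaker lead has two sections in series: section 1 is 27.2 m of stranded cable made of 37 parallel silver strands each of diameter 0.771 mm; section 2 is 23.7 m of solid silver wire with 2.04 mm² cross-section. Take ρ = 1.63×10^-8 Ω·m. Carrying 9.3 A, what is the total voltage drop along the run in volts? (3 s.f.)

2.00 V

Section 1: A_strand = π(3.8550e-04)² = 4.669e-07 m²; R₁ = ρL/(N·A_s) = (1.63×10^-8)(27.2)/(37×4.669e-07) = 0.02567 Ω
Section 2: A = 2.04 mm² = 2.040e-06 m²
R₂ = (1.63×10^-8)(23.7)/(2.040e-06) = 0.1894 Ω
R = R₁ + R₂ = 0.215 Ω
V = IR = 9.3 × 0.215 = 2.00 V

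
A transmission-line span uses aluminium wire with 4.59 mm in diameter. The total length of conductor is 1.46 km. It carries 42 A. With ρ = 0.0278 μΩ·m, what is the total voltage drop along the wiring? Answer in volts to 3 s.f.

ρ = 0.0278 μΩ·m = 2.78×10^-8 Ω·m
A = π(d/2)² = π(2.2950e-03 m)² = 1.655e-05 m²
R = ρL/A = (2.78×10^-8)(1460)/(1.655e-05) = 2.453 Ω
V = IR = 42 × 2.453 = 103 V

103 V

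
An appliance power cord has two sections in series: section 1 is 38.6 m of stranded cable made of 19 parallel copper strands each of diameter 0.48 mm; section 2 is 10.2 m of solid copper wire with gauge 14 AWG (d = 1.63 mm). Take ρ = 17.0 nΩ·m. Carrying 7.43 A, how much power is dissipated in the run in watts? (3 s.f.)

15.1 W

ρ = 17.0 nΩ·m = 1.70×10^-8 Ω·m
Section 1: A_strand = π(2.4000e-04)² = 1.810e-07 m²; R₁ = ρL/(N·A_s) = (1.70×10^-8)(38.6)/(19×1.810e-07) = 0.1909 Ω
Section 2: A = π(1.63/2 mm)² = π(8.1500e-04 m)² = 2.087e-06 m²
R₂ = (1.70×10^-8)(10.2)/(2.087e-06) = 0.0831 Ω
R = R₁ + R₂ = 0.274 Ω
P = I²R = (7.43)² × 0.274 = 15.1 W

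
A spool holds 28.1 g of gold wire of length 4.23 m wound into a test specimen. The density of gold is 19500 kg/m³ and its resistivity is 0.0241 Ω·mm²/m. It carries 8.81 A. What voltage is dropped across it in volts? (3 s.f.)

ρ = 0.0241 Ω·mm²/m = 2.41×10^-8 Ω·m
A = m/(density·L) = 0.0281/(19500×4.23) = 3.4067e-07 m²
R = ρL/A = (2.41×10^-8)(4.23)/(3.4067e-07) = 0.2992 Ω
V = IR = 8.81 × 0.2992 = 2.64 V

2.64 V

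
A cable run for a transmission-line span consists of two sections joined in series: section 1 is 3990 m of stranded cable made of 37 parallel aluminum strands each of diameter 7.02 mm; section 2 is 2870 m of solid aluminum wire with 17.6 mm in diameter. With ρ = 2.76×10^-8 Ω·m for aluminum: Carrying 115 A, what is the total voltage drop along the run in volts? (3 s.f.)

46.3 V

Section 1: A_strand = π(3.5100e-03)² = 3.870e-05 m²; R₁ = ρL/(N·A_s) = (2.76×10^-8)(3990)/(37×3.870e-05) = 0.0769 Ω
Section 2: A = π(d/2)² = π(8.8000e-03 m)² = 2.433e-04 m²
R₂ = (2.76×10^-8)(2870)/(2.433e-04) = 0.3256 Ω
R = R₁ + R₂ = 0.4025 Ω
V = IR = 115 × 0.4025 = 46.3 V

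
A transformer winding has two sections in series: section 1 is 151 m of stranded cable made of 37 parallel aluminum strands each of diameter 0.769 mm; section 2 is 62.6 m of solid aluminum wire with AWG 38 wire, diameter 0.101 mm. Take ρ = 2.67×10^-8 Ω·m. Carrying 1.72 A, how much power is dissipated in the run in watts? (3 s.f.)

Section 1: A_strand = π(3.8450e-04)² = 4.645e-07 m²; R₁ = ρL/(N·A_s) = (2.67×10^-8)(151)/(37×4.645e-07) = 0.2346 Ω
Section 2: A = π(0.101/2 mm)² = π(5.0500e-05 m)² = 8.012e-09 m²
R₂ = (2.67×10^-8)(62.6)/(8.012e-09) = 208.6 Ω
R = R₁ + R₂ = 208.9 Ω
P = I²R = (1.72)² × 208.9 = 618 W

618 W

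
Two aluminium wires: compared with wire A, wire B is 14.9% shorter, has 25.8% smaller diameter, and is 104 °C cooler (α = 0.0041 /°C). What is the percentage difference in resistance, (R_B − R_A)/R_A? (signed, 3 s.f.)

-11.3%

R ∝ ρL/d² with ρ ∝ (1+αΔT), so R_B/R_A = (1 − 14.9/100) × (1 − 25.8/100)⁻² × (1 − 0.0041×104)
= 0.851 × 1.816 × 0.5736 = 0.8866
(R_B − R_A)/R_A = 0.8866 − 1 = -11.3%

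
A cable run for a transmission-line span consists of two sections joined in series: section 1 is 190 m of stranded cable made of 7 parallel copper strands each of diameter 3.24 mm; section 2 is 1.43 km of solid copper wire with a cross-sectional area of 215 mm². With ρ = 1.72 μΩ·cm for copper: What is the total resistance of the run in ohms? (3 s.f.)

0.171 Ω

ρ = 1.72 μΩ·cm = 1.72×10^-8 Ω·m
Section 1: A_strand = π(1.6200e-03)² = 8.245e-06 m²; R₁ = ρL/(N·A_s) = (1.72×10^-8)(190)/(7×8.245e-06) = 0.05662 Ω
Section 2: A = 215 mm² = 2.150e-04 m²
R₂ = (1.72×10^-8)(1430)/(2.150e-04) = 0.1144 Ω
R = R₁ + R₂ = 0.171 Ω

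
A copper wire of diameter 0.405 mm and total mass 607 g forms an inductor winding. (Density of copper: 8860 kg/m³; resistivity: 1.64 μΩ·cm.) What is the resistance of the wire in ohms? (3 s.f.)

ρ = 1.64 μΩ·cm = 1.64×10^-8 Ω·m
A = π(d/2)² = π(2.0250e-04 m)² = 1.2882e-07 m²
L = m/(density·A) = 0.607/(8860×1.2882e-07) = 531.8 m
R = ρL/A = (1.64×10^-8)(531.8)/(1.2882e-07) = 67.7 Ω

67.7 Ω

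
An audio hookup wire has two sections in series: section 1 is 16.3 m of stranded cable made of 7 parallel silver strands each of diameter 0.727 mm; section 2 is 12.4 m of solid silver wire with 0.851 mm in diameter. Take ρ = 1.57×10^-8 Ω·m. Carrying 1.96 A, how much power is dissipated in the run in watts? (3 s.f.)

Section 1: A_strand = π(3.6350e-04)² = 4.151e-07 m²; R₁ = ρL/(N·A_s) = (1.57×10^-8)(16.3)/(7×4.151e-07) = 0.08807 Ω
Section 2: A = π(d/2)² = π(4.2550e-04 m)² = 5.688e-07 m²
R₂ = (1.57×10^-8)(12.4)/(5.688e-07) = 0.3423 Ω
R = R₁ + R₂ = 0.4303 Ω
P = I²R = (1.96)² × 0.4303 = 1.65 W

1.65 W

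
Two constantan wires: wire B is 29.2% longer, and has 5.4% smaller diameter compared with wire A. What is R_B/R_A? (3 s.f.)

R ∝ L/d², so R_B/R_A = (1 + 29.2/100) × (1 − 5.4/100)⁻²
= 1.292 × 1.117 = 1.44

1.44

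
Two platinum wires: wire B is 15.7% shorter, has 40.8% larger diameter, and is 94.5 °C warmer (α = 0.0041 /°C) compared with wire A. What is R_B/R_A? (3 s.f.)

0.590

R ∝ ρL/d² with ρ ∝ (1+αΔT), so R_B/R_A = (1 − 15.7/100) × (1 + 40.8/100)⁻² × (1 + 0.0041×94.5)
= 0.843 × 0.5044 × 1.387 = 0.590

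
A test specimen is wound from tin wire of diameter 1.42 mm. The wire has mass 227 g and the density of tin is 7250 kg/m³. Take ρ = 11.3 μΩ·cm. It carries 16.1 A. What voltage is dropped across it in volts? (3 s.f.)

22.7 V

ρ = 11.3 μΩ·cm = 1.13×10^-7 Ω·m
A = π(d/2)² = π(7.1000e-04 m)² = 1.5837e-06 m²
L = m/(density·A) = 0.227/(7250×1.5837e-06) = 19.77 m
R = ρL/A = (1.13×10^-7)(19.77)/(1.5837e-06) = 1.411 Ω
V = IR = 16.1 × 1.411 = 22.7 V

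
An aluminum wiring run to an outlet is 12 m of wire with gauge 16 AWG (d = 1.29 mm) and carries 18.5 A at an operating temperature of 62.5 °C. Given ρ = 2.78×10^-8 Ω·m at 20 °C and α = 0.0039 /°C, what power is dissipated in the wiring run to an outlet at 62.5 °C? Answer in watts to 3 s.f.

A = π(1.29/2 mm)² = π(6.4500e-04 m)² = 1.307e-06 m²
R₍20₎ = ρL/A = (2.78×10^-8)(12)/(1.307e-06) = 0.2552 Ω
R₍62.5₎ = R₍20₎(1 + αΔT) = 0.2552 × (1 + 0.0039×42.5) = 0.2976 Ω
P = I²R = (18.5)² × 0.2976 = 102 W

102 W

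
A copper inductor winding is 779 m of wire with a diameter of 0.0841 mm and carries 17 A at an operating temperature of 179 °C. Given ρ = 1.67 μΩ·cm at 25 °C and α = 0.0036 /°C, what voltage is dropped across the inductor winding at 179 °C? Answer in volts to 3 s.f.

61900 V

ρ = 1.67 μΩ·cm = 1.67×10^-8 Ω·m
A = π(d/2)² = π(4.2050e-05 m)² = 5.555e-09 m²
R₍25₎ = ρL/A = (1.67×10^-8)(779)/(5.555e-09) = 2342 Ω
R₍179₎ = R₍25₎(1 + αΔT) = 2342 × (1 + 0.0036×154) = 3640 Ω
V = IR = 17 × 3640 = 61900 V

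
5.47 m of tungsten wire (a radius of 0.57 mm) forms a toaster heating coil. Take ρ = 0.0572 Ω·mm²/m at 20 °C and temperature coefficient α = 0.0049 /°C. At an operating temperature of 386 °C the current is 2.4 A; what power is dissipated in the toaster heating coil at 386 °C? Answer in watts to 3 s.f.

ρ = 0.0572 Ω·mm²/m = 5.72×10^-8 Ω·m
A = πr² = π(5.7000e-04 m)² = 1.021e-06 m²
R₍20₎ = ρL/A = (5.72×10^-8)(5.47)/(1.021e-06) = 0.3065 Ω
R₍386₎ = R₍20₎(1 + αΔT) = 0.3065 × (1 + 0.0049×366) = 0.8563 Ω
P = I²R = (2.4)² × 0.8563 = 4.93 W

4.93 W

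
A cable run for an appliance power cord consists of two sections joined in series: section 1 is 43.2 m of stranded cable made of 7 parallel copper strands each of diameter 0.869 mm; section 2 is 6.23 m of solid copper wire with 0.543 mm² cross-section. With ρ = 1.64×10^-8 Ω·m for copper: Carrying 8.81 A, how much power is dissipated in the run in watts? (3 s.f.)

Section 1: A_strand = π(4.3450e-04)² = 5.931e-07 m²; R₁ = ρL/(N·A_s) = (1.64×10^-8)(43.2)/(7×5.931e-07) = 0.1706 Ω
Section 2: A = 0.543 mm² = 5.430e-07 m²
R₂ = (1.64×10^-8)(6.23)/(5.430e-07) = 0.1882 Ω
R = R₁ + R₂ = 0.3588 Ω
P = I²R = (8.81)² × 0.3588 = 27.8 W

27.8 W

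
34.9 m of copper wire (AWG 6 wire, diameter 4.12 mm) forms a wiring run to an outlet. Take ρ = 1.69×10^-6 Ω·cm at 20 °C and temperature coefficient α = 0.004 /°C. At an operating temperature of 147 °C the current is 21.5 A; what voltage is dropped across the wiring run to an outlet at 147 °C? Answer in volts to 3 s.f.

1.43 V

ρ = 1.69×10^-6 Ω·cm = 1.69×10^-8 Ω·m
A = π(4.12/2 mm)² = π(2.0600e-03 m)² = 1.333e-05 m²
R₍20₎ = ρL/A = (1.69×10^-8)(34.9)/(1.333e-05) = 0.04424 Ω
R₍147₎ = R₍20₎(1 + αΔT) = 0.04424 × (1 + 0.004×127) = 0.06672 Ω
V = IR = 21.5 × 0.06672 = 1.43 V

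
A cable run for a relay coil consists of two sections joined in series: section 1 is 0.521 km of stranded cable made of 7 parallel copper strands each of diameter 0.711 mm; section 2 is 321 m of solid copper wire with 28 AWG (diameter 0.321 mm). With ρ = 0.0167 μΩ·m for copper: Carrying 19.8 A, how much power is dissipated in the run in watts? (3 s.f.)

ρ = 0.0167 μΩ·m = 1.67×10^-8 Ω·m
Section 1: A_strand = π(3.5550e-04)² = 3.970e-07 m²; R₁ = ρL/(N·A_s) = (1.67×10^-8)(521)/(7×3.970e-07) = 3.131 Ω
Section 2: A = π(0.321/2 mm)² = π(1.6050e-04 m)² = 8.093e-08 m²
R₂ = (1.67×10^-8)(321)/(8.093e-08) = 66.24 Ω
R = R₁ + R₂ = 69.37 Ω
P = I²R = (19.8)² × 69.37 = 27200 W

27200 W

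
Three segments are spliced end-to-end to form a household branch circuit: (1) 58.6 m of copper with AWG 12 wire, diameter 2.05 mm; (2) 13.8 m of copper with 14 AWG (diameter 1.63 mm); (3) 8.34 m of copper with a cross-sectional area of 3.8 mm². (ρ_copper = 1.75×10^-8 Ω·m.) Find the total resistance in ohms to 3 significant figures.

Seg 1: A = π(2.05/2 mm)² = π(1.0250e-03 m)² = 3.301e-06 m²
R_1 = (1.75×10^-8)(58.6)/(3.301e-06) = 0.3107 Ω
Seg 2: A = π(1.63/2 mm)² = π(8.1500e-04 m)² = 2.087e-06 m²
R_2 = (1.75×10^-8)(13.8)/(2.087e-06) = 0.1157 Ω
Seg 3: A = 3.8 mm² = 3.800e-06 m²
R_3 = (1.75×10^-8)(8.34)/(3.800e-06) = 0.03841 Ω
R_total = R_1 + R_2 + R_3 = 0.465 Ω

0.465 Ω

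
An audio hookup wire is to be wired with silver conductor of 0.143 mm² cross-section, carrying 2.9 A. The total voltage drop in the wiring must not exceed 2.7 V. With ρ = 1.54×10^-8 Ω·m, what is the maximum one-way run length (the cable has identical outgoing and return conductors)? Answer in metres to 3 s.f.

A = 0.143 mm² = 1.430e-07 m²
L_max = V_max·A/(2·ρI) = (2.7)(1.430e-07)/(2×1.54×10^-8×2.9) = 4.32 m

4.32 m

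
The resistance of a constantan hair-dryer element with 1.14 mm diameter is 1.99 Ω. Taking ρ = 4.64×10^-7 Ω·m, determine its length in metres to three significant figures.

4.38 m

A = π(d/2)² = π(5.7000e-04 m)² = 1.021e-06 m²
L = RA/ρ = (1.99)(1.021e-06)/(4.64×10^-7) = 4.38 m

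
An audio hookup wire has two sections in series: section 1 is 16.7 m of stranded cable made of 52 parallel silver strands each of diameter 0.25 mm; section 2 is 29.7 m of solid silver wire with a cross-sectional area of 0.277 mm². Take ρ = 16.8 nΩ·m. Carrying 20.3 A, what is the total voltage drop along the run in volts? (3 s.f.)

ρ = 16.8 nΩ·m = 1.68×10^-8 Ω·m
Section 1: A_strand = π(1.2500e-04)² = 4.909e-08 m²; R₁ = ρL/(N·A_s) = (1.68×10^-8)(16.7)/(52×4.909e-08) = 0.1099 Ω
Section 2: A = 0.277 mm² = 2.770e-07 m²
R₂ = (1.68×10^-8)(29.7)/(2.770e-07) = 1.801 Ω
R = R₁ + R₂ = 1.911 Ω
V = IR = 20.3 × 1.911 = 38.8 V

38.8 V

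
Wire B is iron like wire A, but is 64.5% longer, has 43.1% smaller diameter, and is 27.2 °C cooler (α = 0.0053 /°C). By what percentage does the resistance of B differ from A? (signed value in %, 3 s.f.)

335%

R ∝ ρL/d² with ρ ∝ (1+αΔT), so R_B/R_A = (1 + 64.5/100) × (1 − 43.1/100)⁻² × (1 − 0.0053×27.2)
= 1.645 × 3.089 × 0.8558 = 4.348
(R_B − R_A)/R_A = 4.348 − 1 = 335%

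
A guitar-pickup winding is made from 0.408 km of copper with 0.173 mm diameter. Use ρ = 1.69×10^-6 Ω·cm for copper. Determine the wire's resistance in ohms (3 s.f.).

ρ = 1.69×10^-6 Ω·cm = 1.69×10^-8 Ω·m
A = π(d/2)² = π(8.6500e-05 m)² = 2.351e-08 m²
R = ρL/A = (1.69×10^-8)(408 m)/(2.351e-08 m²) = 293 Ω

293 Ω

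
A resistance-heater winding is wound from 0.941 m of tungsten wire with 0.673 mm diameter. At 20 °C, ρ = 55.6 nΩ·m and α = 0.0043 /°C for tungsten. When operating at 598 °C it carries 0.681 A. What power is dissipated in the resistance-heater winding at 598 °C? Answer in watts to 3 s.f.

0.238 W

ρ = 55.6 nΩ·m = 5.56×10^-8 Ω·m
A = π(d/2)² = π(3.3650e-04 m)² = 3.557e-07 m²
R₍20₎ = ρL/A = (5.56×10^-8)(0.941)/(3.557e-07) = 0.1471 Ω
R₍598₎ = R₍20₎(1 + αΔT) = 0.1471 × (1 + 0.0043×578) = 0.5126 Ω
P = I²R = (0.681)² × 0.5126 = 0.238 W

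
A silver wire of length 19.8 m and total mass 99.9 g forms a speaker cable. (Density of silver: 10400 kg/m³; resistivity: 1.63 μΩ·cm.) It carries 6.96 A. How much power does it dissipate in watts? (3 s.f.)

32.2 W

ρ = 1.63 μΩ·cm = 1.63×10^-8 Ω·m
A = m/(density·L) = 0.0999/(10400×19.8) = 4.8514e-07 m²
R = ρL/A = (1.63×10^-8)(19.8)/(4.8514e-07) = 0.6653 Ω
P = I²R = (6.96)² × 0.6653 = 32.2 W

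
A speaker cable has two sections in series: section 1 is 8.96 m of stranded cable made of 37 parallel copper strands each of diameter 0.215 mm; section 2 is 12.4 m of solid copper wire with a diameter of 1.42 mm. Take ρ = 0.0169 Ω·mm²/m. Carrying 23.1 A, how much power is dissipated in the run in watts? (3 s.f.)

131 W

ρ = 0.0169 Ω·mm²/m = 1.69×10^-8 Ω·m
Section 1: A_strand = π(1.0750e-04)² = 3.631e-08 m²; R₁ = ρL/(N·A_s) = (1.69×10^-8)(8.96)/(37×3.631e-08) = 0.1127 Ω
Section 2: A = π(d/2)² = π(7.1000e-04 m)² = 1.584e-06 m²
R₂ = (1.69×10^-8)(12.4)/(1.584e-06) = 0.1323 Ω
R = R₁ + R₂ = 0.2451 Ω
P = I²R = (23.1)² × 0.2451 = 131 W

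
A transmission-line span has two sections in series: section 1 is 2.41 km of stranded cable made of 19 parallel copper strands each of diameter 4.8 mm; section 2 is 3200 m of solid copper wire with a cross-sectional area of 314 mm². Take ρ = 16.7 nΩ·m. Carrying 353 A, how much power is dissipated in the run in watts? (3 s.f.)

35800 W

ρ = 16.7 nΩ·m = 1.67×10^-8 Ω·m
Section 1: A_strand = π(2.4000e-03)² = 1.810e-05 m²; R₁ = ρL/(N·A_s) = (1.67×10^-8)(2410)/(19×1.810e-05) = 0.1171 Ω
Section 2: A = 314 mm² = 3.140e-04 m²
R₂ = (1.67×10^-8)(3200)/(3.140e-04) = 0.1702 Ω
R = R₁ + R₂ = 0.2873 Ω
P = I²R = (353)² × 0.2873 = 35800 W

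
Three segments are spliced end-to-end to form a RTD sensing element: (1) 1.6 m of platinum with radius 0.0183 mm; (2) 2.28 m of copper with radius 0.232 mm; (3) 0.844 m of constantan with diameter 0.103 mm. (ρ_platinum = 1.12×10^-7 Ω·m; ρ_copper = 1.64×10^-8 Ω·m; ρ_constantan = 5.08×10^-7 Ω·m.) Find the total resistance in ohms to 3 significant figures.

Seg 1: A = πr² = π(1.8300e-05 m)² = 1.052e-09 m²
R_1 = (1.12×10^-7)(1.6)/(1.052e-09) = 170.3 Ω
Seg 2: A = πr² = π(2.3200e-04 m)² = 1.691e-07 m²
R_2 = (1.64×10^-8)(2.28)/(1.691e-07) = 0.2211 Ω
Seg 3: A = π(d/2)² = π(5.1500e-05 m)² = 8.332e-09 m²
R_3 = (5.08×10^-7)(0.844)/(8.332e-09) = 51.46 Ω
R_total = R_1 + R_2 + R_3 = 222 Ω

222 Ω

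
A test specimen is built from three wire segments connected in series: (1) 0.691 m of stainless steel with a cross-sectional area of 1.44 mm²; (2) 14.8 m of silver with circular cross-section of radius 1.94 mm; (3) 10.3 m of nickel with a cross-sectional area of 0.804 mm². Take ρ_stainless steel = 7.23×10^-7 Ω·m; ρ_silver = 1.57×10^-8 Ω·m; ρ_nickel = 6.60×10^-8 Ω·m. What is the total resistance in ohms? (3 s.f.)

1.21 Ω

Seg 1: A = 1.44 mm² = 1.440e-06 m²
R_1 = (7.23×10^-7)(0.691)/(1.440e-06) = 0.3469 Ω
Seg 2: A = πr² = π(1.9400e-03 m)² = 1.182e-05 m²
R_2 = (1.57×10^-8)(14.8)/(1.182e-05) = 0.01965 Ω
Seg 3: A = 0.804 mm² = 8.040e-07 m²
R_3 = (6.60×10^-8)(10.3)/(8.040e-07) = 0.8455 Ω
R_total = R_1 + R_2 + R_3 = 1.21 Ω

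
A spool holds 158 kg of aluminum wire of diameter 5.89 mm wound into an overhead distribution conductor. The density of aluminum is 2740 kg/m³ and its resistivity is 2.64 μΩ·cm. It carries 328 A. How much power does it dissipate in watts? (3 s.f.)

ρ = 2.64 μΩ·cm = 2.64×10^-8 Ω·m
A = π(d/2)² = π(2.9450e-03 m)² = 2.7247e-05 m²
L = m/(density·A) = 158/(2740×2.7247e-05) = 2116 m
R = ρL/A = (2.64×10^-8)(2116)/(2.7247e-05) = 2.051 Ω
P = I²R = (328)² × 2.051 = 2.21×10^5 W

2.21×10^5 W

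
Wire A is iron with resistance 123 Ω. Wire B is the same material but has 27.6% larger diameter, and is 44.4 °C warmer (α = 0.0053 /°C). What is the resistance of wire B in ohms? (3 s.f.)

93.3 Ω

R ∝ ρL/d² with ρ ∝ (1+αΔT), so R_B/R_A = (1 + 27.6/100)⁻² × (1 + 0.0053×44.4)
= 0.6142 × 1.235 = 0.7587
R_B = 0.7587 × 123 = 93.3 Ω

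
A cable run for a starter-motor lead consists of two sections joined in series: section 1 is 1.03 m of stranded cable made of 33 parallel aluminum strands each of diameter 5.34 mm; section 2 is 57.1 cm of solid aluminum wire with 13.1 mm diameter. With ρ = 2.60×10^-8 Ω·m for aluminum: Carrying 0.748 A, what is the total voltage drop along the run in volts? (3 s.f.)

Section 1: A_strand = π(2.6700e-03)² = 2.240e-05 m²; R₁ = ρL/(N·A_s) = (2.60×10^-8)(1.03)/(33×2.240e-05) = 3.623×10^-5 Ω
Section 2: A = π(d/2)² = π(6.5500e-03 m)² = 1.348e-04 m²
R₂ = (2.60×10^-8)(0.571)/(1.348e-04) = 1.101×10^-4 Ω
R = R₁ + R₂ = 1.464×10^-4 Ω
V = IR = 0.748 × 1.464×10^-4 = 1.09×10^-4 V

1.09×10^-4 V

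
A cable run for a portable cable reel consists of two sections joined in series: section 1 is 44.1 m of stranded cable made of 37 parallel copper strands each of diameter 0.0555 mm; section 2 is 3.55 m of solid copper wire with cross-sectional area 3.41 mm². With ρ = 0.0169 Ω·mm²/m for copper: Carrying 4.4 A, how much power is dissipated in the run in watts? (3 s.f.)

ρ = 0.0169 Ω·mm²/m = 1.69×10^-8 Ω·m
Section 1: A_strand = π(2.7750e-05)² = 2.419e-09 m²; R₁ = ρL/(N·A_s) = (1.69×10^-8)(44.1)/(37×2.419e-09) = 8.326 Ω
Section 2: A = 3.41 mm² = 3.410e-06 m²
R₂ = (1.69×10^-8)(3.55)/(3.410e-06) = 0.01759 Ω
R = R₁ + R₂ = 8.344 Ω
P = I²R = (4.4)² × 8.344 = 162 W

162 W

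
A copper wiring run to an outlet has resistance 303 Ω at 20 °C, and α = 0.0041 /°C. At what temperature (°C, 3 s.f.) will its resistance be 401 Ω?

98.9 °C

R = R₀(1 + α(T − T₀)) ⇒ T = T₀ + (R/R₀ − 1)/α
T = 20 + (401/303 − 1)/0.0041 = 20 + (0.3234)/0.0041 = 98.9 °C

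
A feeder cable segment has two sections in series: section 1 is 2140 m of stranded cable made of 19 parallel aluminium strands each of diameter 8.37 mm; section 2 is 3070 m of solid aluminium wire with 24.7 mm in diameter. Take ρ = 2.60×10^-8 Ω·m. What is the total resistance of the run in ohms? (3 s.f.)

0.220 Ω

Section 1: A_strand = π(4.1850e-03)² = 5.502e-05 m²; R₁ = ρL/(N·A_s) = (2.60×10^-8)(2140)/(19×5.502e-05) = 0.05322 Ω
Section 2: A = π(d/2)² = π(1.2350e-02 m)² = 4.792e-04 m²
R₂ = (2.60×10^-8)(3070)/(4.792e-04) = 0.1666 Ω
R = R₁ + R₂ = 0.220 Ω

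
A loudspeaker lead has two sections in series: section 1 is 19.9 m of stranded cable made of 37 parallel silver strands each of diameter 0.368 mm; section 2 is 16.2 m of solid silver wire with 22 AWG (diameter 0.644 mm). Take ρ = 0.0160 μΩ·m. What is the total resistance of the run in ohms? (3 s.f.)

0.877 Ω

ρ = 0.0160 μΩ·m = 1.60×10^-8 Ω·m
Section 1: A_strand = π(1.8400e-04)² = 1.064e-07 m²; R₁ = ρL/(N·A_s) = (1.60×10^-8)(19.9)/(37×1.064e-07) = 0.08091 Ω
Section 2: A = π(0.644/2 mm)² = π(3.2200e-04 m)² = 3.257e-07 m²
R₂ = (1.60×10^-8)(16.2)/(3.257e-07) = 0.7957 Ω
R = R₁ + R₂ = 0.877 Ω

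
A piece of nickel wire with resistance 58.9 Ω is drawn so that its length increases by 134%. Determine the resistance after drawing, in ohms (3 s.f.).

k = 1 + 134/100 = 2.34; volume constant ⇒ A' = A/k, so R' = k²R.
R' = 5.476 × 58.9 = 323 Ω

323 Ω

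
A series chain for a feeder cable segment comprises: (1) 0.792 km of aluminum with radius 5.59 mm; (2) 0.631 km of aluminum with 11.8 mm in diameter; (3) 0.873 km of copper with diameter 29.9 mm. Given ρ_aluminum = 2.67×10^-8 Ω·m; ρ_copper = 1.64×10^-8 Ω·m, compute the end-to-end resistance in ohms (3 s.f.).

Seg 1: A = πr² = π(5.5900e-03 m)² = 9.817e-05 m²
R_1 = (2.67×10^-8)(792)/(9.817e-05) = 0.2154 Ω
Seg 2: A = π(d/2)² = π(5.9000e-03 m)² = 1.094e-04 m²
R_2 = (2.67×10^-8)(631)/(1.094e-04) = 0.1541 Ω
Seg 3: A = π(d/2)² = π(1.4950e-02 m)² = 7.022e-04 m²
R_3 = (1.64×10^-8)(873)/(7.022e-04) = 0.02039 Ω
R_total = R_1 + R_2 + R_3 = 0.390 Ω

0.390 Ω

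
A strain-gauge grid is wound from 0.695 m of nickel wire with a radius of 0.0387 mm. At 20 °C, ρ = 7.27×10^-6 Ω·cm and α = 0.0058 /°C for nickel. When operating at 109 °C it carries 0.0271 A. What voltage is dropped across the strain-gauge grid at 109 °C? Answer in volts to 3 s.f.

ρ = 7.27×10^-6 Ω·cm = 7.27×10^-8 Ω·m
A = πr² = π(3.8700e-05 m)² = 4.705e-09 m²
R₍20₎ = ρL/A = (7.27×10^-8)(0.695)/(4.705e-09) = 10.74 Ω
R₍109₎ = R₍20₎(1 + αΔT) = 10.74 × (1 + 0.0058×89) = 16.28 Ω
V = IR = 0.0271 × 16.28 = 0.441 V

0.441 V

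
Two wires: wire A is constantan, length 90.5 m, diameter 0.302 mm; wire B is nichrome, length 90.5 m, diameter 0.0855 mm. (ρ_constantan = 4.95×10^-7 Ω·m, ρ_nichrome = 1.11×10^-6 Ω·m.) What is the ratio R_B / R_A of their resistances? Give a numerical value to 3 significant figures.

R ∝ ρL/d², so R_B/R_A = (ρ_B/ρ_A) × (d_A/d_B)²
= (1.11×10^-6/4.95×10^-7) × (0.302/0.0855)² = 28.0

28.0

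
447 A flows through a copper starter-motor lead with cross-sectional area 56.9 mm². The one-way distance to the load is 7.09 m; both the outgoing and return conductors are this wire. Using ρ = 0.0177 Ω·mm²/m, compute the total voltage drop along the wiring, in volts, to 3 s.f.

1.97 V

ρ = 0.0177 Ω·mm²/m = 1.77×10^-8 Ω·m
A = 56.9 mm² = 5.690e-05 m²
Total conductor length (both ways) L = 2 × 7.09 = 14.18 m
R = ρL/A = (1.77×10^-8)(14.18)/(5.690e-05) = 0.004411 Ω
V = IR = 447 × 0.004411 = 1.97 V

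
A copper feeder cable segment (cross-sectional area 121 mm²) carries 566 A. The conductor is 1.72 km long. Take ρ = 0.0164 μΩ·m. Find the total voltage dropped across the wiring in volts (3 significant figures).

132 V

ρ = 0.0164 μΩ·m = 1.64×10^-8 Ω·m
A = 121 mm² = 1.210e-04 m²
R = ρL/A = (1.64×10^-8)(1720)/(1.210e-04) = 0.2331 Ω
V = IR = 566 × 0.2331 = 132 V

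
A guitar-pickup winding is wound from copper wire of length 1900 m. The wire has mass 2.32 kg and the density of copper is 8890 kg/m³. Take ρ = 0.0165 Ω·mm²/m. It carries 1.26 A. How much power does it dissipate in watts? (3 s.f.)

362 W

ρ = 0.0165 Ω·mm²/m = 1.65×10^-8 Ω·m
A = m/(density·L) = 2.32/(8890×1900) = 1.3735e-07 m²
R = ρL/A = (1.65×10^-8)(1900)/(1.3735e-07) = 228.2 Ω
P = I²R = (1.26)² × 228.2 = 362 W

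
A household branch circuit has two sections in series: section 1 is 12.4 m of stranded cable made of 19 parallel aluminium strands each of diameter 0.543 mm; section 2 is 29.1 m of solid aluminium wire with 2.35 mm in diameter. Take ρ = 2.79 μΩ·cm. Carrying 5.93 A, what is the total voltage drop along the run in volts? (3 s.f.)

1.58 V

ρ = 2.79 μΩ·cm = 2.79×10^-8 Ω·m
Section 1: A_strand = π(2.7150e-04)² = 2.316e-07 m²; R₁ = ρL/(N·A_s) = (2.79×10^-8)(12.4)/(19×2.316e-07) = 0.07863 Ω
Section 2: A = π(d/2)² = π(1.1750e-03 m)² = 4.337e-06 m²
R₂ = (2.79×10^-8)(29.1)/(4.337e-06) = 0.1872 Ω
R = R₁ + R₂ = 0.2658 Ω
V = IR = 5.93 × 0.2658 = 1.58 V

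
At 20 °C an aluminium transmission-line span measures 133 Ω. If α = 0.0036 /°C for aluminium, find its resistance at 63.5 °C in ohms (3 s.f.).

ΔT = 63.5 − 20 = 43.5 °C
R = R₀(1 + αΔT) = 133 × (1 + 0.0036×43.5) = 133 × 1.157 = 154 Ω

154 Ω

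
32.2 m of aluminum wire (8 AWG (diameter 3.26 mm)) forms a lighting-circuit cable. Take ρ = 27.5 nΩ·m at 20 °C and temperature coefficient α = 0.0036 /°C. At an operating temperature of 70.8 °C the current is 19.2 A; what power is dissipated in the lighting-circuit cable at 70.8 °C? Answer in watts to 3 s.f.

46.3 W

ρ = 27.5 nΩ·m = 2.75×10^-8 Ω·m
A = π(3.26/2 mm)² = π(1.6300e-03 m)² = 8.347e-06 m²
R₍20₎ = ρL/A = (2.75×10^-8)(32.2)/(8.347e-06) = 0.1061 Ω
R₍70.8₎ = R₍20₎(1 + αΔT) = 0.1061 × (1 + 0.0036×50.8) = 0.1255 Ω
P = I²R = (19.2)² × 0.1255 = 46.3 W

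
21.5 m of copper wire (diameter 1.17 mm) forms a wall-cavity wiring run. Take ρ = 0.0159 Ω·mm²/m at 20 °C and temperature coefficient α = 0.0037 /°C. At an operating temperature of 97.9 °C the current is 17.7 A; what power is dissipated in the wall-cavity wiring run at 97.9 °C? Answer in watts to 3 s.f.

ρ = 0.0159 Ω·mm²/m = 1.59×10^-8 Ω·m
A = π(d/2)² = π(5.8500e-04 m)² = 1.075e-06 m²
R₍20₎ = ρL/A = (1.59×10^-8)(21.5)/(1.075e-06) = 0.318 Ω
R₍97.9₎ = R₍20₎(1 + αΔT) = 0.318 × (1 + 0.0037×77.9) = 0.4096 Ω
P = I²R = (17.7)² × 0.4096 = 128 W

128 W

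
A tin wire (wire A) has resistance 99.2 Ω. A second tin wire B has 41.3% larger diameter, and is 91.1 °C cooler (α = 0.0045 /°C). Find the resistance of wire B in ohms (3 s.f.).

R ∝ ρL/d² with ρ ∝ (1+αΔT), so R_B/R_A = (1 + 41.3/100)⁻² × (1 − 0.0045×91.1)
= 0.5009 × 0.59 = 0.2955
R_B = 0.2955 × 99.2 = 29.3 Ω

29.3 Ω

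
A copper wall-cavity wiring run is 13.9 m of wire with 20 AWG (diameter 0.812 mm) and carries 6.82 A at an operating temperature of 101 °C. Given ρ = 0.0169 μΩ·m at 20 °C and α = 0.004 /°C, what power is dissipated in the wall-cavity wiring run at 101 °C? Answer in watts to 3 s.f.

27.9 W

ρ = 0.0169 μΩ·m = 1.69×10^-8 Ω·m
A = π(0.812/2 mm)² = π(4.0600e-04 m)² = 5.178e-07 m²
R₍20₎ = ρL/A = (1.69×10^-8)(13.9)/(5.178e-07) = 0.4536 Ω
R₍101₎ = R₍20₎(1 + αΔT) = 0.4536 × (1 + 0.004×81) = 0.6006 Ω
P = I²R = (6.82)² × 0.6006 = 27.9 W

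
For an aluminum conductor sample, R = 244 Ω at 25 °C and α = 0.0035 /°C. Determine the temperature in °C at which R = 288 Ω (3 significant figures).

76.5 °C

R = R₀(1 + α(T − T₀)) ⇒ T = T₀ + (R/R₀ − 1)/α
T = 25 + (288/244 − 1)/0.0035 = 25 + (0.1803)/0.0035 = 76.5 °C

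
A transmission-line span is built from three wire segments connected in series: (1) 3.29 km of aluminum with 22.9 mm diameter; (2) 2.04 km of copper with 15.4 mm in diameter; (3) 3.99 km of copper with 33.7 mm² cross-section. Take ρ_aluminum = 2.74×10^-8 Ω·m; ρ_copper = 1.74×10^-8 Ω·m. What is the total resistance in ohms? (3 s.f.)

Seg 1: A = π(d/2)² = π(1.1450e-02 m)² = 4.119e-04 m²
R_1 = (2.74×10^-8)(3290)/(4.119e-04) = 0.2189 Ω
Seg 2: A = π(d/2)² = π(7.7000e-03 m)² = 1.863e-04 m²
R_2 = (1.74×10^-8)(2040)/(1.863e-04) = 0.1906 Ω
Seg 3: A = 33.7 mm² = 3.370e-05 m²
R_3 = (1.74×10^-8)(3990)/(3.370e-05) = 2.06 Ω
R_total = R_1 + R_2 + R_3 = 2.47 Ω

2.47 Ω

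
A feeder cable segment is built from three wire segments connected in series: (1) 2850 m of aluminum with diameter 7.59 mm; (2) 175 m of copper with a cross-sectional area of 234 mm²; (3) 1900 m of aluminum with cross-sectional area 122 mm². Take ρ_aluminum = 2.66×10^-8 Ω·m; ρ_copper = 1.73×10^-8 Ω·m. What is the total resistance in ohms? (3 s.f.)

Seg 1: A = π(d/2)² = π(3.7950e-03 m)² = 4.525e-05 m²
R_1 = (2.66×10^-8)(2850)/(4.525e-05) = 1.676 Ω
Seg 2: A = 234 mm² = 2.340e-04 m²
R_2 = (1.73×10^-8)(175)/(2.340e-04) = 0.01294 Ω
Seg 3: A = 122 mm² = 1.220e-04 m²
R_3 = (2.66×10^-8)(1900)/(1.220e-04) = 0.4143 Ω
R_total = R_1 + R_2 + R_3 = 2.10 Ω

2.10 Ω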